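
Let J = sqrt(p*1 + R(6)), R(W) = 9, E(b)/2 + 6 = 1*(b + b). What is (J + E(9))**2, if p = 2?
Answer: (24 + sqrt(11))**2 ≈ 746.20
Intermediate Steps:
E(b) = -12 + 4*b (E(b) = -12 + 2*(1*(b + b)) = -12 + 2*(1*(2*b)) = -12 + 2*(2*b) = -12 + 4*b)
J = sqrt(11) (J = sqrt(2*1 + 9) = sqrt(2 + 9) = sqrt(11) ≈ 3.3166)
(J + E(9))**2 = (sqrt(11) + (-12 + 4*9))**2 = (sqrt(11) + (-12 + 36))**2 = (sqrt(11) + 24)**2 = (24 + sqrt(11))**2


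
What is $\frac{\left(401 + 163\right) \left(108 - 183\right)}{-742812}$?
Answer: $\frac{3525}{61901} \approx 0.056946$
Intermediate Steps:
$\frac{\left(401 + 163\right) \left(108 - 183\right)}{-742812} = 564 \left(108 - 183\right) \left(- \frac{1}{742812}\right) = 564 \left(-75\right) \left(- \frac{1}{742812}\right) = \left(-42300\right) \left(- \frac{1}{742812}\right) = \frac{3525}{61901}$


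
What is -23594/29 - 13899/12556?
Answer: -296649335/364124 ≈ -814.69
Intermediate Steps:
-23594/29 - 13899/12556 = -296649335/364124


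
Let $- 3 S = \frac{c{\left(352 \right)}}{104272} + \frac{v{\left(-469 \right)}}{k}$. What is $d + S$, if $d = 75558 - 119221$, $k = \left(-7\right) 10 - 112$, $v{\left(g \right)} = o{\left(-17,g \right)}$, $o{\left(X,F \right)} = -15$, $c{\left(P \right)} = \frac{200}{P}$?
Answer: $- \frac{7812658340581}{178930752} \approx -43663.0$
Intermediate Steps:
$v{\left(g \right)} = -15$
$k = -182$ ($k = -70 - 112 = -182$)
$d = -43663$ ($d = 75558 - 119221 = -43663$)
$S = - \frac{4916005}{178930752}$ ($S = - \frac{\frac{200 \cdot \frac{1}{352}}{104272} - \frac{15}{-182}}{3} = - \frac{200 \cdot \frac{1}{352} \cdot \frac{1}{104272} - - \frac{15}{182}}{3} = - \frac{\frac{25}{44} \cdot \frac{1}{104272} + \frac{15}{182}}{3} = - \frac{\frac{25}{4587968} + \frac{15}{182}}{3} = \left(- \frac{1}{3}\right) \frac{4916005}{59643584} = - \frac{4916005}{178930752} \approx -0.027474$)
$d + S = -43663 - \frac{4916005}{178930752} = - \frac{7812658340581}{178930752}$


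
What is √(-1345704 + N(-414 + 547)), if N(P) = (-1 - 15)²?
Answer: 2*I*√336362 ≈ 1159.9*I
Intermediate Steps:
N(P) = 256 (N(P) = (-16)² = 256)
√(-1345704 + N(-414 + 547)) = √(-1345704 + 256) = √(-1345448) = 2*I*√336362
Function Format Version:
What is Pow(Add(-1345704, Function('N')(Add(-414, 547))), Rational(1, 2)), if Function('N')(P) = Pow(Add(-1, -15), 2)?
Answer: Mul(2, I, Pow(336362, Rational(1, 2))) ≈ Mul(1159.9, I)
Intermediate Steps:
Function('N')(P) = 256 (Function('N')(P) = Pow(-16, 2) = 256)
Pow(Add(-1345704, Function('N')(Add(-414, 547))), Rational(1, 2)) = Pow(Add(-1345704, 256), Rational(1, 2)) = Pow(-1345448, Rational(1, 2)) = Mul(2, I, Pow(336362, Rational(1, 2)))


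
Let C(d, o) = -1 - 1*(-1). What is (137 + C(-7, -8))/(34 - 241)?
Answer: -137/207 ≈ -0.66184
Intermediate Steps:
C(d, o) = 0 (C(d, o) = -1 + 1 = 0)
(137 + C(-7, -8))/(34 - 241) = (137 + 0)/(34 - 241) = 137/(-207) = 137*(-1/207) = -137/207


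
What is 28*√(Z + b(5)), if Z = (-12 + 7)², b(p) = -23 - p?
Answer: 28*I*√3 ≈ 48.497*I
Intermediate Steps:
Z = 25 (Z = (-5)² = 25)
28*√(Z + b(5)) = 28*√(25 + (-23 - 1*5)) = 28*√(25 + (-23 - 5)) = 28*√(25 - 28) = 28*√(-3) = 28*(I*√3) = 28*I*√3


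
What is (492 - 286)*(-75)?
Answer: -15450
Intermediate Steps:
(492 - 286)*(-75) = 206*(-75) = -15450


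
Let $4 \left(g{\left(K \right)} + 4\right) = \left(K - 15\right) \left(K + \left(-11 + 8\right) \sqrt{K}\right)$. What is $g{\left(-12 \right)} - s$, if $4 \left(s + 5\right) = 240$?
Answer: $22 + \frac{81 i \sqrt{3}}{2} \approx 22.0 + 70.148 i$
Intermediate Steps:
$s = 55$ ($s = -5 + \frac{1}{4} \cdot 240 = -5 + 60 = 55$)
$g{\left(K \right)} = -4 + \frac{\left(-15 + K\right) \left(K - 3 \sqrt{K}\right)}{4}$ ($g{\left(K \right)} = -4 + \frac{\left(K - 15\right) \left(K + \left(-11 + 8\right) \sqrt{K}\right)}{4} = -4 + \frac{\left(-15 + K\right) \left(K - 3 \sqrt{K}\right)}{4}$)
$g{\left(-12 \right)} - s = \left(-4 - -45 - \frac{3 \left(-12\right)^{\frac{3}{2}}}{4} + \frac{\left(-12\right)^{2}}{4} + \frac{45 \sqrt{-12}}{4}\right) - 55 = \left(-4 + 45 - \frac{3 \left(- 24 i \sqrt{3}\right)}{4} + \frac{1}{4} \cdot 144 + \frac{45 \cdot 2 i \sqrt{3}}{4}\right) - 55 = \left(-4 + 45 + 18 i \sqrt{3} + 36 + \frac{45 i \sqrt{3}}{2}\right) - 55 = \left(77 + \frac{81 i \sqrt{3}}{2}\right) - 55 = 22 + \frac{81 i \sqrt{3}}{2}$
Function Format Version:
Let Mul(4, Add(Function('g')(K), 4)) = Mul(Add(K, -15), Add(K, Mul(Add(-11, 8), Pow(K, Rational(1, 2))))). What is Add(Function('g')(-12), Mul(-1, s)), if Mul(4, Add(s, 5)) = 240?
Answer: Add(22, Mul(Rational(81, 2), I, Pow(3, Rational(1, 2)))) ≈ Add(22.000, Mul(70.148, I))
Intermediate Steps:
s = 55 (s = Add(-5, Mul(Rational(1, 4), 240)) = Add(-5, 60) = 55)
Function('g')(K) = Add(-4, Mul(Rational(1, 4), Add(-15, K), Add(K, Mul(-3, Pow(K, Rational(1, 2)))))) (Function('g')(K) = Add(-4, Mul(Rational(1, 4), Mul(Add(K, -15), Add(K, Mul(Add(-11, 8), Pow(K, Rational(1, 2))))))) = Add(-4, Mul(Rational(1, 4), Mul(Add(-15, K), Add(K, Mul(-3, Pow(K, Rational(1, 2))))))) = Add(-4, Mul(Rational(1, 4), Add(-15, K), Add(K, Mul(-3, Pow(K, Rational(1, 2)))))))
Add(Function('g')(-12), Mul(-1, s)) = Add(Add(-4, Mul(Rational(-15, 4), -12), Mul(Rational(-3, 4), Pow(-12, Rational(3, 2))), Mul(Rational(1, 4), Pow(-12, 2)), Mul(Rational(45, 4), Pow(-12, Rational(1, 2)))), Mul(-1, 55)) = Add(Add(-4, 45, Mul(Rational(-3, 4), Mul(-24, I, Pow(3, Rational(1, 2)))), Mul(Rational(1, 4), 144), Mul(Rational(45, 4), Mul(2, I, Pow(3, Rational(1, 2))))), -55) = Add(Add(-4, 45, Mul(18, I, Pow(3, Rational(1, 2))), 36, Mul(Rational(45, 2), I, Pow(3, Rational(1, 2)))), -55) = Add(Add(77, Mul(Rational(81, 2), I, Pow(3, Rational(1, 2)))), -55) = Add(22, Mul(Rational(81, 2), I, Pow(3, Rational(1, 2))))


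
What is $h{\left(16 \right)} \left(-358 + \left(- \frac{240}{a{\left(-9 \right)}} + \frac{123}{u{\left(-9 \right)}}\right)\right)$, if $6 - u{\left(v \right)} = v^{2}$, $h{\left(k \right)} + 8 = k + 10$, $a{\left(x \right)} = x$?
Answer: $- \frac{149838}{25} \approx -5993.5$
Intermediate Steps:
$h{\left(k \right)} = 2 + k$ ($h{\left(k \right)} = -8 + \left(k + 10\right) = -8 + \left(10 + k\right) = 2 + k$)
$u{\left(v \right)} = 6 - v^{2}$
$h{\left(16 \right)} \left(-358 + \left(- \frac{240}{a{\left(-9 \right)}} + \frac{123}{u{\left(-9 \right)}}\right)\right) = \left(2 + 16\right) \left(-358 + \left(- \frac{240}{-9} + \frac{123}{6 - \left(-9\right)^{2}}\right)\right) = 18 \left(-358 + \left(\left(-240\right) \left(- \frac{1}{9}\right) + \frac{123}{6 - 81}\right)\right) = 18 \left(-358 + \left(\frac{80}{3} + \frac{123}{6 - 81}\right)\right) = 18 \left(-358 + \left(\frac{80}{3} + \frac{123}{-75}\right)\right) = 18 \left(-358 + \left(\frac{80}{3} + 123 \left(- \frac{1}{75}\right)\right)\right) = 18 \left(-358 + \left(\frac{80}{3} - \frac{41}{25}\right)\right) = 18 \left(-358 + \frac{1877}{75}\right) = 18 \left(- \frac{24973}{75}\right) = - \frac{149838}{25}$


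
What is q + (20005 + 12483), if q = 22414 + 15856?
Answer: 70758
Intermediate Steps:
q = 38270
q + (20005 + 12483) = 38270 + (20005 + 12483) = 38270 + 32488 = 70758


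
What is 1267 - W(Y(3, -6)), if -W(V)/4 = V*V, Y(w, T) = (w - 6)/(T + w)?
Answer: 1271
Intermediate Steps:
Y(w, T) = (-6 + w)/(T + w)
W(V) = -4*V² (W(V) = -4*V*V = -4*V²)
1267 - W(Y(3, -6)) = 1267 - (-4)*((-6 + 3)/(-6 + 3))² = 1267 - (-4)*(-3/(-3))² = 1267 - (-4)*(-⅓*(-3))² = 1267 - (-4)*1² = 1267 - (-4) = 1267 - 1*(-4) = 1267 + 4 = 1271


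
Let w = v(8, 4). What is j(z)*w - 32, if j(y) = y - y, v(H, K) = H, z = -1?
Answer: -32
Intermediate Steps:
j(y) = 0
w = 8
j(z)*w - 32 = 0*8 - 32 = 0 - 32 = -32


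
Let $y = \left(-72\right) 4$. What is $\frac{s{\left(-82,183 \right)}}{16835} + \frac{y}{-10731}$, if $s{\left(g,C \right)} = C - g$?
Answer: $\frac{73259}{1720537} \approx 0.042579$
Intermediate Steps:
$y = -288$
$\frac{s{\left(-82,183 \right)}}{16835} + \frac{y}{-10731} = \frac{183 - -82}{16835} - \frac{288}{-10731} = \left(183 + 82\right) \frac{1}{16835} - - \frac{96}{3577} = 265 \cdot \frac{1}{16835} + \frac{96}{3577} = \frac{53}{3367} + \frac{96}{3577} = \frac{73259}{1720537}$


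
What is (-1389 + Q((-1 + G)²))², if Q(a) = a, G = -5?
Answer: 1830609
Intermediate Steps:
(-1389 + Q((-1 + G)²))² = (-1389 + (-1 - 5)²)² = (-1389 + (-6)²)² = (-1389 + 36)² = (-1353)² = 1830609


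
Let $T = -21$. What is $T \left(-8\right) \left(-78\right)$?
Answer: $-13104$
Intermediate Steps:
$T \left(-8\right) \left(-78\right) = \left(-21\right) \left(-8\right) \left(-78\right) = 168 \left(-78\right) = -13104$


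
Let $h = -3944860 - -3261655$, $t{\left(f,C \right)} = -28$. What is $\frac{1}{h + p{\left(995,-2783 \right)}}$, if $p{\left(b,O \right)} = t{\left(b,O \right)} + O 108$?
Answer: $- \frac{1}{983797} \approx -1.0165 \cdot 10^{-6}$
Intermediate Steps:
$p{\left(b,O \right)} = -28 + 108 O$ ($p{\left(b,O \right)} = -28 + O 108 = -28 + 108 O$)
$h = -683205$ ($h = -3944860 + 3261655 = -683205$)
$\frac{1}{h + p{\left(995,-2783 \right)}} = \frac{1}{-683205 + \left(-28 + 108 \left(-2783\right)\right)} = \frac{1}{-683205 - 300592} = \frac{1}{-983797} = - \frac{1}{983797}$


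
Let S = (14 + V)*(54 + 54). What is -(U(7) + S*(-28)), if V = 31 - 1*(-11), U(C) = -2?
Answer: 169346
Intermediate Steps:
V = 42 (V = 31 + 11 = 42)
S = 6048 (S = (14 + 42)*(54 + 54) = 56*108 = 6048)
-(U(7) + S*(-28)) = -(-2 + 6048*(-28)) = -(-2 - 169344) = -1*(-169346) = 169346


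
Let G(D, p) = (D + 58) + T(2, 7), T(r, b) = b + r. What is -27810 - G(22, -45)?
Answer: -27899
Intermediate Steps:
G(D, p) = 67 + D (G(D, p) = (D + 58) + (7 + 2) = (58 + D) + 9 = 67 + D)
-27810 - G(22, -45) = -27810 - (67 + 22) = -27810 - 1*89 = -27810 - 89 = -27899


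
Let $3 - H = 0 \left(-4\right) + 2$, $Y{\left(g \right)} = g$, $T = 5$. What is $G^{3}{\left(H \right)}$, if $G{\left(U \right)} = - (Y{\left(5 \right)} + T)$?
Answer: $-1000$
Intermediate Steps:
$H = 1$ ($H = 3 - \left(0 \left(-4\right) + 2\right) = 3 - \left(0 + 2\right) = 3 - 2 = 1$)
$G{\left(U \right)} = -10$ ($G{\left(U \right)} = - (5 + 5) = \left(-1\right) 10 = -10$)
$G^{3}{\left(H \right)} = \left(-10\right)^{3} = -1000$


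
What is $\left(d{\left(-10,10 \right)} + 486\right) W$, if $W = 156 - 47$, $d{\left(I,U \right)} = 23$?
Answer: $55481$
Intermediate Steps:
$W = 109$
$\left(d{\left(-10,10 \right)} + 486\right) W = \left(23 + 486\right) 109 = 509 \cdot 109 = 55481$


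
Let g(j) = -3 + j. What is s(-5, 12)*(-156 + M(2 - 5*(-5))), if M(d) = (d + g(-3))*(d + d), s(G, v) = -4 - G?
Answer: 978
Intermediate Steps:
M(d) = 2*d*(-6 + d) (M(d) = (d + (-3 - 3))*(d + d) = (d - 6)*(2*d) = (-6 + d)*(2*d) = 2*d*(-6 + d))
s(-5, 12)*(-156 + M(2 - 5*(-5))) = (-4 - 1*(-5))*(-156 + 2*(2 - 5*(-5))*(-6 + (2 - 5*(-5)))) = (-4 + 5)*(-156 + 2*(2 + 25)*(-6 + (2 + 25))) = 1*(-156 + 2*27*(-6 + 27)) = 1*(-156 + 2*27*21) = 1*(-156 + 1134) = 1*978 = 978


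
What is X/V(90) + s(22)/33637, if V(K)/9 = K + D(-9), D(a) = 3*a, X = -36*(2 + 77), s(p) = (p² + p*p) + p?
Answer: -10566922/2119131 ≈ -4.9864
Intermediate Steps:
s(p) = p + 2*p² (s(p) = (p² + p²) + p = 2*p² + p = p + 2*p²)
X = -2844 (X = -36*79 = -2844)
V(K) = -243 + 9*K (V(K) = 9*(K + 3*(-9)) = 9*(K - 27) = 9*(-27 + K) = -243 + 9*K)
X/V(90) + s(22)/33637 = -2844/(-243 + 9*90) + (22*(1 + 2*22))/33637 = -2844/(-243 + 810) + (22*(1 + 44))*(1/33637) = -2844/567 + (22*45)*(1/33637) = -2844*1/567 + 990*(1/33637) = -316/63 + 990/33637 = -10566922/2119131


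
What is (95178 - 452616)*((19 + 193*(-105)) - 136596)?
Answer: 56061290796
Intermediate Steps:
(95178 - 452616)*((19 + 193*(-105)) - 136596) = -357438*((19 - 20265) - 136596) = -357438*(-20246 - 136596) = -357438*(-156842) = 56061290796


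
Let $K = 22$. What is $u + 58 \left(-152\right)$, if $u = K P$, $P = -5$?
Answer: $-8926$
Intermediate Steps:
$u = -110$ ($u = 22 \left(-5\right) = -110$)
$u + 58 \left(-152\right) = -110 + 58 \left(-152\right) = -110 - 8816 = -8926$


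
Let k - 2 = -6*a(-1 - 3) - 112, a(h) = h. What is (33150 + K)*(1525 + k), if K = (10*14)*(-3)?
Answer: 47098470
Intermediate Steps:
K = -420 (K = 140*(-3) = -420)
k = -86 (k = 2 + (-6*(-1 - 3) - 112) = 2 + (-6*(-4) - 112) = 2 + (24 - 112) = 2 - 88 = -86)
(33150 + K)*(1525 + k) = (33150 - 420)*(1525 - 86) = 32730*1439 = 47098470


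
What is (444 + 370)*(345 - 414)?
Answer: -56166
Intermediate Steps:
(444 + 370)*(345 - 414) = 814*(-69) = -56166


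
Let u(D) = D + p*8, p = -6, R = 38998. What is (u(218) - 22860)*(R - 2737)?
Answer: -822762090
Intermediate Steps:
u(D) = -48 + D (u(D) = D - 6*8 = D - 48 = -48 + D)
(u(218) - 22860)*(R - 2737) = ((-48 + 218) - 22860)*(38998 - 2737) = (170 - 22860)*36261 = -22690*36261 = -822762090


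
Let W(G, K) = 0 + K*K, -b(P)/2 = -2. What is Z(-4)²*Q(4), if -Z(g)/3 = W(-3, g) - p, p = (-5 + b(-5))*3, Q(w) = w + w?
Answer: 25992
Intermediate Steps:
Q(w) = 2*w
b(P) = 4 (b(P) = -2*(-2) = 4)
p = -3 (p = (-5 + 4)*3 = -1*3 = -3)
W(G, K) = K² (W(G, K) = 0 + K² = K²)
Z(g) = -9 - 3*g² (Z(g) = -3*(g² - 1*(-3)) = -3*(g² + 3) = -3*(3 + g²) = -9 - 3*g²)
Z(-4)²*Q(4) = (-9 - 3*(-4)²)²*(2*4) = (-9 - 3*16)²*8 = (-9 - 48)²*8 = (-57)²*8 = 3249*8 = 25992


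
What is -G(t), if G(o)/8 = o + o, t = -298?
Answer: 4768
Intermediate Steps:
G(o) = 16*o (G(o) = 8*(o + o) = 8*(2*o) = 16*o)
-G(t) = -16*(-298) = -1*(-4768) = 4768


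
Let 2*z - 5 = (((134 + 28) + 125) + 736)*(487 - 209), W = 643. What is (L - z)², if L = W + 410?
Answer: 79689337849/4 ≈ 1.9922e+10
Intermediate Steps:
L = 1053 (L = 643 + 410 = 1053)
z = 284399/2 (z = 5/2 + ((((134 + 28) + 125) + 736)*(487 - 209))/2 = 5/2 + (((162 + 125) + 736)*278)/2 = 5/2 + ((287 + 736)*278)/2 = 5/2 + (1023*278)/2 = 5/2 + (½)*284394 = 5/2 + 142197 = 284399/2 ≈ 1.4220e+5)
(L - z)² = (1053 - 1*284399/2)² = (1053 - 284399/2)² = (-282293/2)² = 79689337849/4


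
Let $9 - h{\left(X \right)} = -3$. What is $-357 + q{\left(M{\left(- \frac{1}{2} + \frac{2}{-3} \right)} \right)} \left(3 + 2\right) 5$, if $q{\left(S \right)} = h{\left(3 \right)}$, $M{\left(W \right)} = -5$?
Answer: $-57$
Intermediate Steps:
$h{\left(X \right)} = 12$ ($h{\left(X \right)} = 9 - -3 = 9 + 3 = 12$)
$q{\left(S \right)} = 12$
$-357 + q{\left(M{\left(- \frac{1}{2} + \frac{2}{-3} \right)} \right)} \left(3 + 2\right) 5 = -357 + 12 \left(3 + 2\right) 5 = -357 + 12 \cdot 5 \cdot 5 = -357 + 12 \cdot 25 = -357 + 300 = -57$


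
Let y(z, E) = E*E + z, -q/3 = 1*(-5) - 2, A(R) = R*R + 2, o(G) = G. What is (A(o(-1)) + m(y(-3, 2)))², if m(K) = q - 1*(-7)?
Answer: 961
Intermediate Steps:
A(R) = 2 + R² (A(R) = R² + 2 = 2 + R²)
q = 21 (q = -3*(1*(-5) - 2) = -3*(-5 - 2) = -3*(-7) = 21)
y(z, E) = z + E² (y(z, E) = E² + z = z + E²)
m(K) = 28 (m(K) = 21 - 1*(-7) = 21 + 7 = 28)
(A(o(-1)) + m(y(-3, 2)))² = ((2 + (-1)²) + 28)² = ((2 + 1) + 28)² = (3 + 28)² = 31² = 961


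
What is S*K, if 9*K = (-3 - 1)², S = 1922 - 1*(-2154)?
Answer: 65216/9 ≈ 7246.2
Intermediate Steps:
S = 4076 (S = 1922 + 2154 = 4076)
K = 16/9 (K = (-3 - 1)²/9 = (⅑)*(-4)² = (⅑)*16 = 16/9 ≈ 1.7778)
S*K = 4076*(16/9) = 65216/9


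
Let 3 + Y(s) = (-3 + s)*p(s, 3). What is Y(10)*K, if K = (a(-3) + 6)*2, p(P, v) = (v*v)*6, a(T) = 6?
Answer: 9000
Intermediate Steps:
p(P, v) = 6*v² (p(P, v) = v²*6 = 6*v²)
Y(s) = -165 + 54*s (Y(s) = -3 + (-3 + s)*(6*3²) = -3 + (-3 + s)*(6*9) = -3 + (-3 + s)*54 = -3 + (-162 + 54*s) = -165 + 54*s)
K = 24 (K = (6 + 6)*2 = 12*2 = 24)
Y(10)*K = (-165 + 54*10)*24 = (-165 + 540)*24 = 375*24 = 9000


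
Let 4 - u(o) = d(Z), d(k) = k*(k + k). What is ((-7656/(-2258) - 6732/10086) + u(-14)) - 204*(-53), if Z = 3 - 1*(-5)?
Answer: 20289378242/1897849 ≈ 10691.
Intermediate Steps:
Z = 8 (Z = 3 + 5 = 8)
d(k) = 2*k² (d(k) = k*(2*k) = 2*k²)
u(o) = -124 (u(o) = 4 - 2*8² = 4 - 2*64 = 4 - 1*128 = 4 - 128 = -124)
((-7656/(-2258) - 6732/10086) + u(-14)) - 204*(-53) = ((-7656/(-2258) - 6732/10086) - 124) - 204*(-53) = ((-7656*(-1/2258) - 6732*1/10086) - 124) + 10812 = ((3828/1129 - 1122/1681) - 124) + 10812 = (5168130/1897849 - 124) + 10812 = -230165146/1897849 + 10812 = 20289378242/1897849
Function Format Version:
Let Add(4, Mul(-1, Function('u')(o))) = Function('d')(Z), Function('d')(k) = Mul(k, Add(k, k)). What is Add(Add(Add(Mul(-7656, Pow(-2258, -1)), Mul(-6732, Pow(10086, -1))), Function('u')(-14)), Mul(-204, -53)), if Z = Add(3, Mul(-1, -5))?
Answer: Rational(20289378242, 1897849) ≈ 10691.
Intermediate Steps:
Z = 8 (Z = Add(3, 5) = 8)
Function('d')(k) = Mul(2, Pow(k, 2)) (Function('d')(k) = Mul(k, Mul(2, k)) = Mul(2, Pow(k, 2)))
Function('u')(o) = -124 (Function('u')(o) = Add(4, Mul(-1, Mul(2, Pow(8, 2)))) = Add(4, Mul(-1, Mul(2, 64))) = Add(4, Mul(-1, 128)) = Add(4, -128) = -124)
Add(Add(Add(Mul(-7656, Pow(-2258, -1)), Mul(-6732, Pow(10086, -1))), Function('u')(-14)), Mul(-204, -53)) = Add(Add(Add(Mul(-7656, Pow(-2258, -1)), Mul(-6732, Pow(10086, -1))), -124), Mul(-204, -53)) = Add(Add(Add(Mul(-7656, Rational(-1, 2258)), Mul(-6732, Rational(1, 10086))), -124), 10812) = Add(Add(Add(Rational(3828, 1129), Rational(-1122, 1681)), -124), 10812) = Add(Add(Rational(5168130, 1897849), -124), 10812) = Add(Rational(-230165146, 1897849), 10812) = Rational(20289378242, 1897849)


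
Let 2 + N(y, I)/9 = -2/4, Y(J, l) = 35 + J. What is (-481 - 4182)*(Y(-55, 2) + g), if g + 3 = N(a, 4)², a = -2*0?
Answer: -9013579/4 ≈ -2.2534e+6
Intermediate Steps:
a = 0
N(y, I) = -45/2 (N(y, I) = -18 + 9*(-2/4) = -18 + 9*(-2*¼) = -18 + 9*(-½) = -18 - 9/2 = -45/2)
g = 2013/4 (g = -3 + (-45/2)² = -3 + 2025/4 = 2013/4 ≈ 503.25)
(-481 - 4182)*(Y(-55, 2) + g) = (-481 - 4182)*((35 - 55) + 2013/4) = -4663*(-20 + 2013/4) = -4663*1933/4 = -9013579/4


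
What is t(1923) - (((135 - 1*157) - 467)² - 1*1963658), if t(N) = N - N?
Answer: 1724537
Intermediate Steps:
t(N) = 0
t(1923) - (((135 - 1*157) - 467)² - 1*1963658) = 0 - (((135 - 1*157) - 467)² - 1*1963658) = 0 - (((135 - 157) - 467)² - 1963658) = 0 - ((-22 - 467)² - 1963658) = 0 - ((-489)² - 1963658) = 0 - (239121 - 1963658) = 0 - 1*(-1724537) = 0 + 1724537 = 1724537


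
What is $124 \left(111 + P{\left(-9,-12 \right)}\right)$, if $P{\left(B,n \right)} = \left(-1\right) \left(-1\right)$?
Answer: $13888$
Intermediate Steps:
$P{\left(B,n \right)} = 1$
$124 \left(111 + P{\left(-9,-12 \right)}\right) = 124 \left(111 + 1\right) = 124 \cdot 112 = 13888$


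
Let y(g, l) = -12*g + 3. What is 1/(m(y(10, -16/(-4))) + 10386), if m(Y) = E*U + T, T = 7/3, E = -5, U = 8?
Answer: 3/31045 ≈ 9.6634e-5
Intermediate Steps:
y(g, l) = 3 - 12*g
T = 7/3 (T = 7*(⅓) = 7/3 ≈ 2.3333)
m(Y) = -113/3 (m(Y) = -5*8 + 7/3 = -40 + 7/3 = -113/3)
1/(m(y(10, -16/(-4))) + 10386) = 1/(-113/3 + 10386) = 1/(31045/3) = 3/31045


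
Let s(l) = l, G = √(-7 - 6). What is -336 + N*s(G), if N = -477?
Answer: -336 - 477*I*√13 ≈ -336.0 - 1719.8*I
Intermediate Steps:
G = I*√13 (G = √(-13) = I*√13 ≈ 3.6056*I)
-336 + N*s(G) = -336 - 477*I*√13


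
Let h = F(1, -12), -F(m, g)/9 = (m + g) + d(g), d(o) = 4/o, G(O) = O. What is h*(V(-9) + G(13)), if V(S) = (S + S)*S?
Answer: 17850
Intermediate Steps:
V(S) = 2*S**2 (V(S) = (2*S)*S = 2*S**2)
F(m, g) = -36/g - 9*g - 9*m (F(m, g) = -9*((m + g) + 4/g) = -9*((g + m) + 4/g) = -9*(g + m + 4/g) = -36/g - 9*g - 9*m)
h = 102 (h = 9*(-4 - 12*(-1*(-12) - 1*1))/(-12) = 9*(-1/12)*(-4 - 12*(12 - 1)) = 9*(-1/12)*(-4 - 12*11) = 9*(-1/12)*(-4 - 132) = 9*(-1/12)*(-136) = 102)
h*(V(-9) + G(13)) = 102*(2*(-9)**2 + 13) = 102*(2*81 + 13) = 102*(162 + 13) = 102*175 = 17850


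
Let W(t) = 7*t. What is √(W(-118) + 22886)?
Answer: 2*√5515 ≈ 148.53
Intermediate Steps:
√(W(-118) + 22886) = √(7*(-118) + 22886) = √(-826 + 22886) = √22060 = 2*√5515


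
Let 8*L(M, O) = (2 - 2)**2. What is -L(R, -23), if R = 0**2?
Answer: 0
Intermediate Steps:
R = 0
L(M, O) = 0 (L(M, O) = (2 - 2)**2/8 = (1/8)*0**2 = (1/8)*0 = 0)
-L(R, -23) = -1*0 = 0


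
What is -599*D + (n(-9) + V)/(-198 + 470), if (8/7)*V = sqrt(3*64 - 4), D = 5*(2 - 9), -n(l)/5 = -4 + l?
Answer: 5702545/272 + 7*sqrt(47)/1088 ≈ 20965.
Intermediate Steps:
n(l) = 20 - 5*l (n(l) = -5*(-4 + l) = 20 - 5*l)
D = -35 (D = 5*(-7) = -35)
V = 7*sqrt(47)/4 (V = 7*sqrt(3*64 - 4)/8 = 7*sqrt(192 - 4)/8 = 7*sqrt(188)/8 = 7*(2*sqrt(47))/8 = 7*sqrt(47)/4 ≈ 11.997)
-599*D + (n(-9) + V)/(-198 + 470) = -599*(-35) + ((20 - 5*(-9)) + 7*sqrt(47)/4)/(-198 + 470) = 20965 + ((20 + 45) + 7*sqrt(47)/4)/272 = 20965 + (65 + 7*sqrt(47)/4)*(1/272) = 20965 + (65/272 + 7*sqrt(47)/1088) = 5702545/272 + 7*sqrt(47)/1088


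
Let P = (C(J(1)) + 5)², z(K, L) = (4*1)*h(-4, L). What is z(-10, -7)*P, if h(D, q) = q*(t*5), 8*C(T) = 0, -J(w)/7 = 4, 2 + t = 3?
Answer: -3500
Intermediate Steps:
t = 1 (t = -2 + 3 = 1)
J(w) = -28 (J(w) = -7*4 = -28)
C(T) = 0 (C(T) = (⅛)*0 = 0)
h(D, q) = 5*q (h(D, q) = q*(1*5) = q*5 = 5*q)
z(K, L) = 20*L (z(K, L) = (4*1)*(5*L) = 4*(5*L) = 20*L)
P = 25 (P = (0 + 5)² = 5² = 25)
z(-10, -7)*P = (20*(-7))*25 = -140*25 = -3500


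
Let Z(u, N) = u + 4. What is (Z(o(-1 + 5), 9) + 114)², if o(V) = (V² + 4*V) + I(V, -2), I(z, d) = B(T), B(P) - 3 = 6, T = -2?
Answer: 25281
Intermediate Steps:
B(P) = 9 (B(P) = 3 + 6 = 9)
I(z, d) = 9
o(V) = 9 + V² + 4*V (o(V) = (V² + 4*V) + 9 = 9 + V² + 4*V)
Z(u, N) = 4 + u
(Z(o(-1 + 5), 9) + 114)² = ((4 + (9 + (-1 + 5)² + 4*(-1 + 5))) + 114)² = ((4 + (9 + 4² + 4*4)) + 114)² = ((4 + (9 + 16 + 16)) + 114)² = ((4 + 41) + 114)² = (45 + 114)² = 159² = 25281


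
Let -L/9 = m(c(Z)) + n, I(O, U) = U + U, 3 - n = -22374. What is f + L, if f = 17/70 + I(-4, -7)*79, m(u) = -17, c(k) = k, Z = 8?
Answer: -14164203/70 ≈ -2.0235e+5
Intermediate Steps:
n = 22377 (n = 3 - 1*(-22374) = 3 + 22374 = 22377)
I(O, U) = 2*U
L = -201240 (L = -9*(-17 + 22377) = -9*22360 = -201240)
f = -77403/70 (f = 17/70 + (2*(-7))*79 = 17*(1/70) - 14*79 = 17/70 - 1106 = -77403/70 ≈ -1105.8)
f + L = -77403/70 - 201240 = -14164203/70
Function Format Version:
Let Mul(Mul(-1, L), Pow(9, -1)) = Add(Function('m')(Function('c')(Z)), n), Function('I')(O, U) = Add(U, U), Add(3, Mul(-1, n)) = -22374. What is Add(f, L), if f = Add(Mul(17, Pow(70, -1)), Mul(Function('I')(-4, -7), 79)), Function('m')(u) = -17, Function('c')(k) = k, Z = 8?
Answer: Rational(-14164203, 70) ≈ -2.0235e+5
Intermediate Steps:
n = 22377 (n = Add(3, Mul(-1, -22374)) = Add(3, 22374) = 22377)
Function('I')(O, U) = Mul(2, U)
L = -201240 (L = Mul(-9, Add(-17, 22377)) = Mul(-9, 22360) = -201240)
f = Rational(-77403, 70) (f = Add(Mul(17, Pow(70, -1)), Mul(Mul(2, -7), 79)) = Add(Mul(17, Rational(1, 70)), Mul(-14, 79)) = Add(Rational(17, 70), -1106) = Rational(-77403, 70) ≈ -1105.8)
Add(f, L) = Add(Rational(-77403, 70), -201240) = Rational(-14164203, 70)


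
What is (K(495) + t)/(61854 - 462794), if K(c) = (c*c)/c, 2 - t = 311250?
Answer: 310753/400940 ≈ 0.77506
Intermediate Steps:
t = -311248 (t = 2 - 1*311250 = 2 - 311250 = -311248)
K(c) = c (K(c) = c**2/c = c)
(K(495) + t)/(61854 - 462794) = (495 - 311248)/(61854 - 462794) = -310753/(-400940) = -310753*(-1/400940) = 310753/400940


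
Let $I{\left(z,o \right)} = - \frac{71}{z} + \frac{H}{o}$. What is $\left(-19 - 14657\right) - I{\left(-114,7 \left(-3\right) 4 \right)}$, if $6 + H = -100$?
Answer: $- \frac{5856476}{399} \approx -14678.0$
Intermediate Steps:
$H = -106$ ($H = -6 - 100 = -106$)
$I{\left(z,o \right)} = - \frac{106}{o} - \frac{71}{z}$ ($I{\left(z,o \right)} = - \frac{71}{z} - \frac{106}{o} = - \frac{106}{o} - \frac{71}{z}$)
$\left(-19 - 14657\right) - I{\left(-114,7 \left(-3\right) 4 \right)} = \left(-19 - 14657\right) - \left(- \frac{106}{7 \left(-3\right) 4} - \frac{71}{-114}\right) = \left(-19 - 14657\right) - \left(- \frac{106}{\left(-21\right) 4} - - \frac{71}{114}\right) = -14676 - \left(- \frac{106}{-84} + \frac{71}{114}\right) = -14676 - \left(\left(-106\right) \left(- \frac{1}{84}\right) + \frac{71}{114}\right) = -14676 - \left(\frac{53}{42} + \frac{71}{114}\right) = -14676 - \frac{752}{399} = - \frac{5856476}{399}$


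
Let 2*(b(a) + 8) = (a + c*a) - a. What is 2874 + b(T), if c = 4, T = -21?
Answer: 2824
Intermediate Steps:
b(a) = -8 + 2*a (b(a) = -8 + ((a + 4*a) - a)/2 = -8 + (5*a - a)/2 = -8 + (4*a)/2 = -8 + 2*a)
2874 + b(T) = 2874 + (-8 + 2*(-21)) = 2874 + (-8 - 42) = 2874 - 50 = 2824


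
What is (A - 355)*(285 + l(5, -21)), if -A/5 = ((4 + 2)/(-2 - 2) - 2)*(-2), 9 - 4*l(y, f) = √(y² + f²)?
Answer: -224055/2 + 195*√466/2 ≈ -1.0992e+5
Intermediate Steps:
l(y, f) = 9/4 - √(f² + y²)/4 (l(y, f) = 9/4 - √(y² + f²)/4 = 9/4 - √(f² + y²)/4)
A = -35 (A = -5*((4 + 2)/(-2 - 2) - 2)*(-2) = -5*(6/(-4) - 2)*(-2) = -5*(6*(-¼) - 2)*(-2) = -5*(-3/2 - 2)*(-2) = -(-35)*(-2)/2 = -5*7 = -35)
(A - 355)*(285 + l(5, -21)) = (-35 - 355)*(285 + (9/4 - √((-21)² + 5²)/4)) = -390*(285 + (9/4 - √(441 + 25)/4)) = -390*(285 + (9/4 - √466/4)) = -390*(1149/4 - √466/4) = -224055/2 + 195*√466/2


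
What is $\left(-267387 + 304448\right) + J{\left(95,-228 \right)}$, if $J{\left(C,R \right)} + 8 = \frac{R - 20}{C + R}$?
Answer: $\frac{4928297}{133} \approx 37055.0$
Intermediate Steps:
$J{\left(C,R \right)} = -8 + \frac{-20 + R}{C + R}$ ($J{\left(C,R \right)} = -8 + \frac{R - 20}{C + R} = -8 + \frac{-20 + R}{C + R}$)
$\left(-267387 + 304448\right) + J{\left(95,-228 \right)} = \left(-267387 + 304448\right) + \frac{-20 - 760 - -1596}{95 - 228} = 37061 + \frac{-20 - 760 + 1596}{-133} = 37061 - \frac{816}{133} = \frac{4928297}{133}$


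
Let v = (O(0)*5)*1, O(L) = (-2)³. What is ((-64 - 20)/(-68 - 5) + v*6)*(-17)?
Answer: 296412/73 ≈ 4060.4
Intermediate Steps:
O(L) = -8
v = -40 (v = -8*5*1 = -40*1 = -40)
((-64 - 20)/(-68 - 5) + v*6)*(-17) = ((-64 - 20)/(-68 - 5) - 40*6)*(-17) = (-84/(-73) - 240)*(-17) = (-84*(-1/73) - 240)*(-17) = (84/73 - 240)*(-17) = -17436/73*(-17) = 296412/73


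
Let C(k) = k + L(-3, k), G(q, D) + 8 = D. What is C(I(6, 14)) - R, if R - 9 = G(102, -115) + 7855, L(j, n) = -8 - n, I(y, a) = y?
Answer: -7749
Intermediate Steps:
G(q, D) = -8 + D
R = 7741 (R = 9 + ((-8 - 115) + 7855) = 9 + (-123 + 7855) = 9 + 7732 = 7741)
C(k) = -8 (C(k) = k + (-8 - k) = -8)
C(I(6, 14)) - R = -8 - 1*7741 = -8 - 7741 = -7749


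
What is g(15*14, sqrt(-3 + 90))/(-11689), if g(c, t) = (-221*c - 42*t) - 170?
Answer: 46580/11689 + 42*sqrt(87)/11689 ≈ 4.0185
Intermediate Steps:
g(c, t) = -170 - 221*c - 42*t
g(15*14, sqrt(-3 + 90))/(-11689) = (-170 - 3315*14 - 42*sqrt(-3 + 90))/(-11689) = (-170 - 221*210 - 42*sqrt(87))*(-1/11689) = (-170 - 46410 - 42*sqrt(87))*(-1/11689) = (-46580 - 42*sqrt(87))*(-1/11689) = 46580/11689 + 42*sqrt(87)/11689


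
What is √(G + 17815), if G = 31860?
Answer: 5*√1987 ≈ 222.88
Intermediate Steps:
√(G + 17815) = √(31860 + 17815) = √49675 = 5*√1987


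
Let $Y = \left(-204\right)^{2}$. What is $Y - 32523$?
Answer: $9093$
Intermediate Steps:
$Y = 41616$
$Y - 32523 = 41616 - 32523 = 9093$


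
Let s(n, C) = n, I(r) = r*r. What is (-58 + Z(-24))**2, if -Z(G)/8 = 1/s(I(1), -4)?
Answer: 4356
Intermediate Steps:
I(r) = r**2
Z(G) = -8 (Z(G) = -8/(1**2) = -8/1 = -8*1 = -8)
(-58 + Z(-24))**2 = (-58 - 8)**2 = (-66)**2 = 4356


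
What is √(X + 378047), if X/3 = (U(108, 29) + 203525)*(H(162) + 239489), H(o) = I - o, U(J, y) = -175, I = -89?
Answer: √145947519947 ≈ 3.8203e+5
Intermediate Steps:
H(o) = -89 - o
X = 145947141900 (X = 3*((-175 + 203525)*((-89 - 1*162) + 239489)) = 3*(203350*((-89 - 162) + 239489)) = 3*(203350*(-251 + 239489)) = 3*(203350*239238) = 3*48649047300 = 145947141900)
√(X + 378047) = √(145947141900 + 378047) = √145947519947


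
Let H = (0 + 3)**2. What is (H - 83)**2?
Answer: 5476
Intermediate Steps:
H = 9 (H = 3**2 = 9)
(H - 83)**2 = (9 - 83)**2 = (-74)**2 = 5476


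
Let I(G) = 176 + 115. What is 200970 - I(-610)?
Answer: 200679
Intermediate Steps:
I(G) = 291
200970 - I(-610) = 200970 - 1*291 = 200970 - 291 = 200679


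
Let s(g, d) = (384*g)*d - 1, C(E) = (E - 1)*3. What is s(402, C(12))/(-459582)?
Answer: -5094143/459582 ≈ -11.084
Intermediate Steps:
C(E) = -3 + 3*E (C(E) = (-1 + E)*3 = -3 + 3*E)
s(g, d) = -1 + 384*d*g (s(g, d) = 384*d*g - 1 = -1 + 384*d*g)
s(402, C(12))/(-459582) = (-1 + 384*(-3 + 3*12)*402)/(-459582) = (-1 + 384*(-3 + 36)*402)*(-1/459582) = (-1 + 384*33*402)*(-1/459582) = (-1 + 5094144)*(-1/459582) = 5094143*(-1/459582) = -5094143/459582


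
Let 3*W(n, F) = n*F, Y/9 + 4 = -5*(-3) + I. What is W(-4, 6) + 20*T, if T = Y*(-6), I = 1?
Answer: -12968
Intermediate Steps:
Y = 108 (Y = -36 + 9*(-5*(-3) + 1) = -36 + 9*(15 + 1) = -36 + 9*16 = -36 + 144 = 108)
T = -648 (T = 108*(-6) = -648)
W(n, F) = F*n/3 (W(n, F) = (n*F)/3 = (F*n)/3 = F*n/3)
W(-4, 6) + 20*T = (⅓)*6*(-4) + 20*(-648) = -8 - 12960 = -12968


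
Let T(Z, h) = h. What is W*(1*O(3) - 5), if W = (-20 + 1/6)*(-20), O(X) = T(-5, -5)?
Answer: -11900/3 ≈ -3966.7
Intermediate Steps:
O(X) = -5
W = 1190/3 (W = (-20 + 1/6)*(-20) = -119/6*(-20) = 1190/3 ≈ 396.67)
W*(1*O(3) - 5) = 1190*(1*(-5) - 5)/3 = 1190*(-5 - 5)/3 = (1190/3)*(-10) = -11900/3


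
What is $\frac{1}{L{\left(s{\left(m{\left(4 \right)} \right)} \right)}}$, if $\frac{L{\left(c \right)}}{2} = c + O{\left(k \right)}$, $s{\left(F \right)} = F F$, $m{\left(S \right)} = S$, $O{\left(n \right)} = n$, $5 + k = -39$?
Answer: $- \frac{1}{56} \approx -0.017857$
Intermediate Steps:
$k = -44$ ($k = -5 - 39 = -44$)
$s{\left(F \right)} = F^{2}$
$L{\left(c \right)} = -88 + 2 c$ ($L{\left(c \right)} = 2 \left(c - 44\right) = 2 \left(-44 + c\right) = -88 + 2 c$)
$\frac{1}{L{\left(s{\left(m{\left(4 \right)} \right)} \right)}} = \frac{1}{-88 + 2 \cdot 4^{2}} = \frac{1}{-88 + 2 \cdot 16} = \frac{1}{-88 + 32} = \frac{1}{-56} = - \frac{1}{56}$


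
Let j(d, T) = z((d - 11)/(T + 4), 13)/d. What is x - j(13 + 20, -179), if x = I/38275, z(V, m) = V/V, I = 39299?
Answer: 1258592/1263075 ≈ 0.99645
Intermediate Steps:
z(V, m) = 1
j(d, T) = 1/d
x = 39299/38275 ≈ 1.0268
x - j(13 + 20, -179) = 39299/38275 - 1/(13 + 20) = 39299/38275 - 1/33 = 1258592/1263075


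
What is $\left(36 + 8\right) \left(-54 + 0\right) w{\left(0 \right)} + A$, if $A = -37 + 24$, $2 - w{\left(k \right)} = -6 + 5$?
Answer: $-7141$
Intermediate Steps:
$w{\left(k \right)} = 3$ ($w{\left(k \right)} = 2 - \left(-6 + 5\right) = 2 - -1 = 2 + 1 = 3$)
$A = -13$
$\left(36 + 8\right) \left(-54 + 0\right) w{\left(0 \right)} + A = \left(36 + 8\right) \left(-54 + 0\right) 3 - 13 = 44 \left(-54\right) 3 - 13 = \left(-2376\right) 3 - 13 = -7128 - 13 = -7141$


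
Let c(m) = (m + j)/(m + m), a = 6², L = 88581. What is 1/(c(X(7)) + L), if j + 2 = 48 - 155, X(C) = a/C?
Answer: 72/6377105 ≈ 1.1290e-5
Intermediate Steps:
a = 36
X(C) = 36/C
j = -109 (j = -2 + (48 - 155) = -2 - 107 = -109)
c(m) = (-109 + m)/(2*m) (c(m) = (m - 109)/(m + m) = (-109 + m)/((2*m)) = (-109 + m)*(1/(2*m)) = (-109 + m)/(2*m))
1/(c(X(7)) + L) = 1/((-109 + 36/7)/(2*((36/7))) + 88581) = 1/((-109 + 36*(⅐))/(2*((36*(⅐)))) + 88581) = 1/((-109 + 36/7)/(2*(36/7)) + 88581) = 1/((½)*(7/36)*(-727/7) + 88581) = 1/(-727/72 + 88581) = 1/(6377105/72) = 72/6377105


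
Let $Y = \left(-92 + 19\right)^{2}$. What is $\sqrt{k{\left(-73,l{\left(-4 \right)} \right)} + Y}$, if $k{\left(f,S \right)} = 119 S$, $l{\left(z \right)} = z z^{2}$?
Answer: $i \sqrt{2287} \approx 47.823 i$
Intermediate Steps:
$l{\left(z \right)} = z^{3}$
$Y = 5329$ ($Y = \left(-73\right)^{2} = 5329$)
$\sqrt{k{\left(-73,l{\left(-4 \right)} \right)} + Y} = \sqrt{119 \left(-4\right)^{3} + 5329} = \sqrt{119 \left(-64\right) + 5329} = \sqrt{-7616 + 5329} = \sqrt{-2287} = i \sqrt{2287}$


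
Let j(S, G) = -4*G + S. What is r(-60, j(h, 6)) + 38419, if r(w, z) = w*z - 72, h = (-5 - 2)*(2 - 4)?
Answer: 38947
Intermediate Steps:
h = 14 (h = -7*(-2) = 14)
j(S, G) = S - 4*G
r(w, z) = -72 + w*z
r(-60, j(h, 6)) + 38419 = (-72 - 60*(14 - 4*6)) + 38419 = (-72 - 60*(14 - 24)) + 38419 = (-72 - 60*(-10)) + 38419 = (-72 + 600) + 38419 = 528 + 38419 = 38947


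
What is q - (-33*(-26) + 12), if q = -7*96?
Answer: -1542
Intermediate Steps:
q = -672
q - (-33*(-26) + 12) = -672 - (-33*(-26) + 12) = -672 - (858 + 12) = -672 - 1*870 = -672 - 870 = -1542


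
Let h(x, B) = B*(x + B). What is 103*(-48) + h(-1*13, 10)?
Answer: -4974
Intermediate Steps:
h(x, B) = B*(B + x)
103*(-48) + h(-1*13, 10) = 103*(-48) + 10*(10 - 1*13) = -4944 + 10*(10 - 13) = -4944 + 10*(-3) = -4944 - 30 = -4974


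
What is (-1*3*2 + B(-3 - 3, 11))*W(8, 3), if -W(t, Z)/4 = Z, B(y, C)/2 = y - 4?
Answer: 312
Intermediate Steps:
B(y, C) = -8 + 2*y (B(y, C) = 2*(y - 4) = 2*(-4 + y) = -8 + 2*y)
W(t, Z) = -4*Z
(-1*3*2 + B(-3 - 3, 11))*W(8, 3) = (-1*3*2 + (-8 + 2*(-3 - 3)))*(-4*3) = (-3*2 + (-8 + 2*(-6)))*(-12) = (-6 + (-8 - 12))*(-12) = (-6 - 20)*(-12) = -26*(-12) = 312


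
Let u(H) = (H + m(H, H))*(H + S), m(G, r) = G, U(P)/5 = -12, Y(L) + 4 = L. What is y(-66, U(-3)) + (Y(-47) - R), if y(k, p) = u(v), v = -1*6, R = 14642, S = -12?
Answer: -14477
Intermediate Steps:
Y(L) = -4 + L
U(P) = -60 (U(P) = 5*(-12) = -60)
v = -6
u(H) = 2*H*(-12 + H) (u(H) = (H + H)*(H - 12) = (2*H)*(-12 + H) = 2*H*(-12 + H))
y(k, p) = 216 (y(k, p) = 2*(-6)*(-12 - 6) = 2*(-6)*(-18) = 216)
y(-66, U(-3)) + (Y(-47) - R) = 216 + ((-4 - 47) - 1*14642) = 216 + (-51 - 14642) = 216 - 14693 = -14477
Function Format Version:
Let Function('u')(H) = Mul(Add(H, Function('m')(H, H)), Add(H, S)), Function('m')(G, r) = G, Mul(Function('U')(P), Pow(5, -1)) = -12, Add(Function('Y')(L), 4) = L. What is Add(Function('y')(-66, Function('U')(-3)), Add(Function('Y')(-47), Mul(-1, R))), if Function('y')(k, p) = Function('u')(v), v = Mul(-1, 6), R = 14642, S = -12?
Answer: -14477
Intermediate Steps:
Function('Y')(L) = Add(-4, L)
Function('U')(P) = -60 (Function('U')(P) = Mul(5, -12) = -60)
v = -6
Function('u')(H) = Mul(2, H, Add(-12, H)) (Function('u')(H) = Mul(Add(H, H), Add(H, -12)) = Mul(Mul(2, H), Add(-12, H)) = Mul(2, H, Add(-12, H)))
Function('y')(k, p) = 216 (Function('y')(k, p) = Mul(2, -6, Add(-12, -6)) = Mul(2, -6, -18) = 216)
Add(Function('y')(-66, Function('U')(-3)), Add(Function('Y')(-47), Mul(-1, R))) = Add(216, Add(Add(-4, -47), Mul(-1, 14642))) = Add(216, Add(-51, -14642)) = Add(216, -14693) = -14477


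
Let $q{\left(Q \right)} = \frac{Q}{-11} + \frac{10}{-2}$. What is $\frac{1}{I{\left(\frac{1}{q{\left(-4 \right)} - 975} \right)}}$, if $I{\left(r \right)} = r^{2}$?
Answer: $\frac{116122176}{121} \approx 9.5969 \cdot 10^{5}$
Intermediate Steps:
$q{\left(Q \right)} = -5 - \frac{Q}{11}$ ($q{\left(Q \right)} = Q \left(- \frac{1}{11}\right) + 10 \left(- \frac{1}{2}\right) = - \frac{Q}{11} - 5 = -5 - \frac{Q}{11}$)
$\frac{1}{I{\left(\frac{1}{q{\left(-4 \right)} - 975} \right)}} = \frac{1}{\left(\frac{1}{\left(-5 - - \frac{4}{11}\right) - 975}\right)^{2}} = \frac{1}{\left(\frac{1}{\left(-5 + \frac{4}{11}\right) - 975}\right)^{2}} = \frac{1}{\left(\frac{1}{- \frac{51}{11} - 975}\right)^{2}} = \frac{1}{\left(\frac{1}{- \frac{10776}{11}}\right)^{2}} = \frac{1}{\left(- \frac{11}{10776}\right)^{2}} = \frac{1}{\frac{121}{116122176}} = \frac{116122176}{121}$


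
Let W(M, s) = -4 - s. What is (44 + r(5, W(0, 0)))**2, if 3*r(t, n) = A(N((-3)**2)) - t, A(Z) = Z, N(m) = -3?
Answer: 15376/9 ≈ 1708.4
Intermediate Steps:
r(t, n) = -1 - t/3 (r(t, n) = (-3 - t)/3 = -1 - t/3)
(44 + r(5, W(0, 0)))**2 = (44 + (-1 - 1/3*5))**2 = (44 + (-1 - 5/3))**2 = (44 - 8/3)**2 = (124/3)**2 = 15376/9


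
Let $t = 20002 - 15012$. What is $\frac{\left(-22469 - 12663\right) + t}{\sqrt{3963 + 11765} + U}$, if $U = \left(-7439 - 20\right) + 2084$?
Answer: $\frac{162013250}{28874897} + \frac{120568 \sqrt{983}}{28874897} \approx 5.7418$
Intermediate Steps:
$t = 4990$
$U = -5375$ ($U = -7459 + 2084 = -5375$)
$\frac{\left(-22469 - 12663\right) + t}{\sqrt{3963 + 11765} + U} = \frac{\left(-22469 - 12663\right) + 4990}{\sqrt{3963 + 11765} - 5375} = \frac{\left(-22469 - 12663\right) + 4990}{\sqrt{15728} - 5375} = \frac{-35132 + 4990}{4 \sqrt{983} - 5375} = - \frac{30142}{-5375 + 4 \sqrt{983}}$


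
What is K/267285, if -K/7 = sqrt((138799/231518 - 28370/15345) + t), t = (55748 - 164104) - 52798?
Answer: -I*sqrt(9039933753565762900622)/9043508324070 ≈ -0.010513*I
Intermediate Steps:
t = -161154 (t = -108356 - 52798 = -161154)
K = -I*sqrt(9039933753565762900622)/33834702 (K = -7*sqrt((138799/231518 - 28370/15345) - 161154) = -7*sqrt((138799*(1/231518) - 28370*1/15345) - 161154) = -7*sqrt((138799/231518 - 5674/3069) - 161154) = -7*sqrt(-887659001/710528742 - 161154) = -I*sqrt(9039933753565762900622)/33834702 ≈ -2810.1*I)
K/267285 = -I*sqrt(9039933753565762900622)/33834702/267285 = -I*sqrt(9039933753565762900622)/33834702*(1/267285) = -I*sqrt(9039933753565762900622)/9043508324070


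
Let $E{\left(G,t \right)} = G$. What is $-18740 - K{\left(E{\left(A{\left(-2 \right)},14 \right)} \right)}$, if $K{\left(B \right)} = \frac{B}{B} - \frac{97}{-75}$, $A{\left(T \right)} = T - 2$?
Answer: $- \frac{1405672}{75} \approx -18742.0$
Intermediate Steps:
$A{\left(T \right)} = -2 + T$ ($A{\left(T \right)} = T - 2 = -2 + T$)
$K{\left(B \right)} = \frac{172}{75}$ ($K{\left(B \right)} = 1 - - \frac{97}{75} = 1 + \frac{97}{75} = \frac{172}{75}$)
$-18740 - K{\left(E{\left(A{\left(-2 \right)},14 \right)} \right)} = -18740 - \frac{172}{75} = - \frac{1405672}{75}$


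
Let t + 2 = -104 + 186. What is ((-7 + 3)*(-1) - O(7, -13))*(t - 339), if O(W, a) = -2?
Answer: -1554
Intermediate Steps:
t = 80 (t = -2 + (-104 + 186) = -2 + 82 = 80)
((-7 + 3)*(-1) - O(7, -13))*(t - 339) = ((-7 + 3)*(-1) - 1*(-2))*(80 - 339) = (-4*(-1) + 2)*(-259) = (4 + 2)*(-259) = 6*(-259) = -1554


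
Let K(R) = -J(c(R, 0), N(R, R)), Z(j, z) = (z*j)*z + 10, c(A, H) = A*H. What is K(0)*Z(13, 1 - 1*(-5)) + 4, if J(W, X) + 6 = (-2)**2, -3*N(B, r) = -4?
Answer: 960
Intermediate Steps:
N(B, r) = 4/3 (N(B, r) = -1/3*(-4) = 4/3)
J(W, X) = -2 (J(W, X) = -6 + (-2)**2 = -6 + 4 = -2)
Z(j, z) = 10 + j*z**2 (Z(j, z) = (j*z)*z + 10 = j*z**2 + 10 = 10 + j*z**2)
K(R) = 2 (K(R) = -1*(-2) = 2)
K(0)*Z(13, 1 - 1*(-5)) + 4 = 2*(10 + 13*(1 - 1*(-5))**2) + 4 = 2*(10 + 13*(1 + 5)**2) + 4 = 2*(10 + 13*6**2) + 4 = 2*(10 + 13*36) + 4 = 2*(10 + 468) + 4 = 2*478 + 4 = 956 + 4 = 960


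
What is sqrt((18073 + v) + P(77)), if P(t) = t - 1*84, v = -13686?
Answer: 2*sqrt(1095) ≈ 66.182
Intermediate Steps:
P(t) = -84 + t (P(t) = t - 84 = -84 + t)
sqrt((18073 + v) + P(77)) = sqrt((18073 - 13686) + (-84 + 77)) = sqrt(4387 - 7) = sqrt(4380) = 2*sqrt(1095)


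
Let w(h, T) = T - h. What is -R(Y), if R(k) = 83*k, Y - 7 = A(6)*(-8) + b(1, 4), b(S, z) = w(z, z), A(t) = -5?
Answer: -3901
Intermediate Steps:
b(S, z) = 0 (b(S, z) = z - z = 0)
Y = 47 (Y = 7 + (-5*(-8) + 0) = 7 + (40 + 0) = 7 + 40 = 47)
-R(Y) = -83*47 = -1*3901 = -3901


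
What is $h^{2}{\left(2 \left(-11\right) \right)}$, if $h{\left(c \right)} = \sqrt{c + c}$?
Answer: $-44$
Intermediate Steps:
$h{\left(c \right)} = \sqrt{2} \sqrt{c}$ ($h{\left(c \right)} = \sqrt{2 c} = \sqrt{2} \sqrt{c}$)
$h^{2}{\left(2 \left(-11\right) \right)} = \left(\sqrt{2} \sqrt{2 \left(-11\right)}\right)^{2} = \left(\sqrt{2} \sqrt{-22}\right)^{2} = \left(\sqrt{2} i \sqrt{22}\right)^{2} = \left(2 i \sqrt{11}\right)^{2} = -44$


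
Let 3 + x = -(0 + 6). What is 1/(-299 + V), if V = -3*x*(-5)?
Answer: -1/434 ≈ -0.0023041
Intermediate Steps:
x = -9 (x = -3 - (0 + 6) = -3 - 1*6 = -3 - 6 = -9)
V = -135 (V = -3*(-9)*(-5) = 27*(-5) = -135)
1/(-299 + V) = 1/(-299 - 135) = 1/(-434) = -1/434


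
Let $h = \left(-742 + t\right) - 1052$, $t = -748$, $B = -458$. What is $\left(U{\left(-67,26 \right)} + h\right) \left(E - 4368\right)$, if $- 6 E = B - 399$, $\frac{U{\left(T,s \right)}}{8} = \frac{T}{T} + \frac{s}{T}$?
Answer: $\frac{718219181}{67} \approx 1.072 \cdot 10^{7}$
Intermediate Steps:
$U{\left(T,s \right)} = 8 + \frac{8 s}{T}$ ($U{\left(T,s \right)} = 8 \left(\frac{T}{T} + \frac{s}{T}\right) = 8 \left(1 + \frac{s}{T}\right) = 8 + \frac{8 s}{T}$)
$h = -2542$ ($h = \left(-742 - 748\right) - 1052 = -1490 - 1052 = -2542$)
$E = \frac{857}{6}$ ($E = - \frac{-458 - 399}{6} = \left(- \frac{1}{6}\right) \left(-857\right) = \frac{857}{6} \approx 142.83$)
$\left(U{\left(-67,26 \right)} + h\right) \left(E - 4368\right) = \left(\left(8 + 8 \cdot 26 \frac{1}{-67}\right) - 2542\right) \left(\frac{857}{6} - 4368\right) = \left(\left(8 + 8 \cdot 26 \left(- \frac{1}{67}\right)\right) - 2542\right) \left(- \frac{25351}{6}\right) = \left(\left(8 - \frac{208}{67}\right) - 2542\right) \left(- \frac{25351}{6}\right) = \left(\frac{328}{67} - 2542\right) \left(- \frac{25351}{6}\right) = \left(- \frac{169986}{67}\right) \left(- \frac{25351}{6}\right) = \frac{718219181}{67}$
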